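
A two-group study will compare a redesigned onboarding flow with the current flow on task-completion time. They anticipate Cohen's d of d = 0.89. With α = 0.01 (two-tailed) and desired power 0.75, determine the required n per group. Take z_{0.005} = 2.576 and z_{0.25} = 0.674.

For two independent groups with equal n: n = 2·((z_{α/2} + z_β) / d)².
z_{α/2} + z_β = 2.576 + 0.674 = 3.250.
n = 2 × (3.250 / 0.89)² = 2 × 3.652² = 2 × 13.33 = 26.7.
Round up to the next whole participant.

n = 27 per group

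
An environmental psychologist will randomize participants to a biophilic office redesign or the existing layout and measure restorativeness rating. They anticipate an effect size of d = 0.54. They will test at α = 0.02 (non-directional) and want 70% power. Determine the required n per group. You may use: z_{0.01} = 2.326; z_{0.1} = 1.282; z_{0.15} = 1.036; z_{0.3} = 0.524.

n = 56 per group

For two independent groups with equal n: n = 2·((z_{α/2} + z_β) / d)².
z_{α/2} + z_β = 2.326 + 0.524 = 2.850.
n = 2 × (2.850 / 0.54)² = 2 × 5.278² = 2 × 27.85 = 55.7.
Round up to the next whole participant.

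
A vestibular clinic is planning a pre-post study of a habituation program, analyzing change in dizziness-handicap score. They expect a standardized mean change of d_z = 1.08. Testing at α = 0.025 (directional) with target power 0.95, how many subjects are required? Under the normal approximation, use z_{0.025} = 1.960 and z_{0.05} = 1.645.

For a paired (one-sample on differences) test: n = ((z_{α} + z_β) / d)².
z_{α} + z_β = 1.960 + 1.645 = 3.605.
n = (3.605 / 1.08)² = 3.338² = 11.14.
Round up.

n = 12 pairs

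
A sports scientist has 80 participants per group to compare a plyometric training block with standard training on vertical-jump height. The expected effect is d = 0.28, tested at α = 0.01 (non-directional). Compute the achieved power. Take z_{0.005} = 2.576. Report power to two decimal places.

power ≈ 0.21

For two equal groups, power = Φ(d·√(n/2) − z_{α/2}).
d·√(n/2) = 0.28 × √(80/2) = 0.28 × 6.325 = 1.771.
z_β = 1.771 − 2.576 = -0.805.
Power = Φ(-0.805) = 0.210.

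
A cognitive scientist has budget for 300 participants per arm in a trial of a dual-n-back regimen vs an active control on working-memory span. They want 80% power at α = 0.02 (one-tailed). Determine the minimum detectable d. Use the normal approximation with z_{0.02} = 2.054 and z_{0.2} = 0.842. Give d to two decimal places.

For two independent groups of n = 300 each: d_min = (z_{α} + z_β)·√(2/n).
z-sum = 2.054 + 0.842 = 2.896.
d_min = 2.896 × √(2/300) = 2.896 × 0.0816 = 0.236.

d_min ≈ 0.24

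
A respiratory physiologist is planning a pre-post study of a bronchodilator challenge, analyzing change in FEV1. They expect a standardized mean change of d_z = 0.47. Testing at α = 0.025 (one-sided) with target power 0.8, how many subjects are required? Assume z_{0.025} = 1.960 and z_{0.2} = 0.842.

n = 36 pairs

For a paired (one-sample on differences) test: n = ((z_{α} + z_β) / d)².
z_{α} + z_β = 1.960 + 0.842 = 2.802.
n = (2.802 / 0.47)² = 5.962² = 35.54.
Round up.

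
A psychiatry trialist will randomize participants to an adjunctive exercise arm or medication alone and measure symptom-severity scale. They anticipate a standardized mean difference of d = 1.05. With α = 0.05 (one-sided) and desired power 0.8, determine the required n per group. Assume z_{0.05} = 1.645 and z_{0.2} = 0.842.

n = 12 per group

For two independent groups with equal n: n = 2·((z_{α} + z_β) / d)².
z_{α} + z_β = 1.645 + 0.842 = 2.487.
n = 2 × (2.487 / 1.05)² = 2 × 2.369² = 2 × 5.61 = 11.2.
Round up to the next whole participant.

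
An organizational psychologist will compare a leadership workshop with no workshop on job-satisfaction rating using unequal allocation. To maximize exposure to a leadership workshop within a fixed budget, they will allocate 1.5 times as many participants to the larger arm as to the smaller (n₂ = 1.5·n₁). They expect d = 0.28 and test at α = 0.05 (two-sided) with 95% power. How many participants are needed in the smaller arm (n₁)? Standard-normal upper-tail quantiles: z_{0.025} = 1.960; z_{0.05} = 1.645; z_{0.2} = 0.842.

n₁ = 277

With allocation ratio k = n₂/n₁ = 1.5, Var(x̄₁−x̄₂) = σ²(1/n₁ + 1/(k·n₁)) = σ²·(k+1)/(k·n₁).
So n₁ = (1 + 1/k)·((z_{α/2} + z_β)/d)² = 1.667 × (3.605/0.28)².
n₁ = 1.667 × 165.77 = 276.3.
Round up: n₁ = 277, giving n₂ = ⌈1.5 × 277⌉ = ⌈415.5⌉ = 416.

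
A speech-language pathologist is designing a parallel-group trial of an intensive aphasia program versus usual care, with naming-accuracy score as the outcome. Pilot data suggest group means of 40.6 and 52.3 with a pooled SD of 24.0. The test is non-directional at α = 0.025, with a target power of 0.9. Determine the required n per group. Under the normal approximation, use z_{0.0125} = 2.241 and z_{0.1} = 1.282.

Cohen's d = |M₁ − M₂| / SD_pooled = |40.6 − 52.3| / 24.0 = 11.7 / 24.0 = 0.487.
For two independent groups with equal n: n = 2·((z_{α/2} + z_β) / d)².
z_{α/2} + z_β = 2.241 + 1.282 = 3.523.
n = 2 × (3.523 / 0.487)² = 2 × 7.234² = 2 × 52.33 = 104.7.
Round up to the next whole participant.

n = 105 per group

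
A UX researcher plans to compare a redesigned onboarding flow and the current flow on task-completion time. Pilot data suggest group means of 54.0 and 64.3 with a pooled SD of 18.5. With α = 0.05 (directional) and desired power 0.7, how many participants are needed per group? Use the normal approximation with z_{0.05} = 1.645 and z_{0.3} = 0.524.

n = 31 per group

Cohen's d = |M₁ − M₂| / SD_pooled = |54.0 − 64.3| / 18.5 = 10.3 / 18.5 = 0.557.
For two independent groups with equal n: n = 2·((z_{α} + z_β) / d)².
z_{α} + z_β = 1.645 + 0.524 = 2.169.
n = 2 × (2.169 / 0.557)² = 2 × 3.894² = 2 × 15.16 = 30.3.
Round up to the next whole participant.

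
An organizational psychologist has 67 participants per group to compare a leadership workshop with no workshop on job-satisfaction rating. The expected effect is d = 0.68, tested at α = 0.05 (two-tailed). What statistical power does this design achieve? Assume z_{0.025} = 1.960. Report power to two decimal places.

power ≈ 0.98

For two equal groups, power = Φ(d·√(n/2) − z_{α/2}).
d·√(n/2) = 0.68 × √(67/2) = 0.68 × 5.788 = 3.936.
z_β = 3.936 − 1.960 = 1.976.
Power = Φ(1.976) = 0.976.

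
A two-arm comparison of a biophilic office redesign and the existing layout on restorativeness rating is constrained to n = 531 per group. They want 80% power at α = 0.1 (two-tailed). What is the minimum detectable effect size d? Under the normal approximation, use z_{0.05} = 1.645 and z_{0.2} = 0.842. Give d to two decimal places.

d_min ≈ 0.15

For two independent groups of n = 531 each: d_min = (z_{α/2} + z_β)·√(2/n).
z-sum = 1.645 + 0.842 = 2.487.
d_min = 2.487 × √(2/531) = 2.487 × 0.0614 = 0.153.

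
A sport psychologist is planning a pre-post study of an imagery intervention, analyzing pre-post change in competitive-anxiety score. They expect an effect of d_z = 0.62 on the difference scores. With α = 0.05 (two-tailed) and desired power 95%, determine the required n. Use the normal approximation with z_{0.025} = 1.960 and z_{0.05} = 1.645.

For a paired (one-sample on differences) test: n = ((z_{α/2} + z_β) / d)².
z_{α/2} + z_β = 1.960 + 1.645 = 3.605.
n = (3.605 / 0.62)² = 5.815² = 33.81.
Round up.

n = 34 pairs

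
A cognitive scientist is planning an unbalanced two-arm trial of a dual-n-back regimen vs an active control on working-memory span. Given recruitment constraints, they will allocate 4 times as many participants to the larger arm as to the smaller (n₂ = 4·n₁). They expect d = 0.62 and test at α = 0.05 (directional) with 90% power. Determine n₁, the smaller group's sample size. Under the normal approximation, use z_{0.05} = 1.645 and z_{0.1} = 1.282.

With allocation ratio k = n₂/n₁ = 4, Var(x̄₁−x̄₂) = σ²(1/n₁ + 1/(k·n₁)) = σ²·(k+1)/(k·n₁).
So n₁ = (1 + 1/k)·((z_{α} + z_β)/d)² = 1.250 × (2.927/0.62)².
n₁ = 1.250 × 22.29 = 27.9.
Round up: n₁ = 28, giving n₂ = 4 × 28 = 112.

n₁ = 28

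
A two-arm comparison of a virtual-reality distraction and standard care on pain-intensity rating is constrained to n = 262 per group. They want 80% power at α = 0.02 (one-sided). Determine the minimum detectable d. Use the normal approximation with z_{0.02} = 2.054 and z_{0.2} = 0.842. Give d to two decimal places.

d_min ≈ 0.25

For two independent groups of n = 262 each: d_min = (z_{α} + z_β)·√(2/n).
z-sum = 2.054 + 0.842 = 2.896.
d_min = 2.896 × √(2/262) = 2.896 × 0.0874 = 0.253.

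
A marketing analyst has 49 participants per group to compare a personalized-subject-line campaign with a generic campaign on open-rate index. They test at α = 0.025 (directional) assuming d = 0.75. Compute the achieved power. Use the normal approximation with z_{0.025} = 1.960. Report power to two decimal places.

power ≈ 0.96

For two equal groups, power = Φ(d·√(n/2) − z_{α}).
d·√(n/2) = 0.75 × √(49/2) = 0.75 × 4.950 = 3.712.
z_β = 3.712 − 1.960 = 1.752.
Power = Φ(1.752) = 0.960.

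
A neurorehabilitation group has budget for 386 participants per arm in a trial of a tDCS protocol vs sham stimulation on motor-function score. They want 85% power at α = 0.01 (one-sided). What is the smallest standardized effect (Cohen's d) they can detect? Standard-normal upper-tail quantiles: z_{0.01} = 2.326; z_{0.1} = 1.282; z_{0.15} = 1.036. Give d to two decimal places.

d_min ≈ 0.24

For two independent groups of n = 386 each: d_min = (z_{α} + z_β)·√(2/n).
z-sum = 2.326 + 1.036 = 3.362.
d_min = 3.362 × √(2/386) = 3.362 × 0.0720 = 0.242.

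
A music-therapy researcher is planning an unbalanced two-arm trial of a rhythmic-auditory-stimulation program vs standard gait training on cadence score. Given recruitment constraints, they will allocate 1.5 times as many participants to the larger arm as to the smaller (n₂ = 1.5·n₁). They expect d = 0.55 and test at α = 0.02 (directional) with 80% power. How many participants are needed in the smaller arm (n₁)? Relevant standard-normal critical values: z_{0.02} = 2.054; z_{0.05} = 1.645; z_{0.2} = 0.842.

n₁ = 47

With allocation ratio k = n₂/n₁ = 1.5, Var(x̄₁−x̄₂) = σ²(1/n₁ + 1/(k·n₁)) = σ²·(k+1)/(k·n₁).
So n₁ = (1 + 1/k)·((z_{α} + z_β)/d)² = 1.667 × (2.896/0.55)².
n₁ = 1.667 × 27.73 = 46.2.
Round up: n₁ = 47, giving n₂ = ⌈1.5 × 47⌉ = ⌈70.5⌉ = 71.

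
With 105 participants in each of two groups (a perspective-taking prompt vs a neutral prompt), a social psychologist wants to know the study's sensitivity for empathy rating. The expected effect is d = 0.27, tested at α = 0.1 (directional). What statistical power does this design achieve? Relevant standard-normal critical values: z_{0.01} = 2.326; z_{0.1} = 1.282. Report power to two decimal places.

power ≈ 0.75

For two equal groups, power = Φ(d·√(n/2) − z_{α}).
d·√(n/2) = 0.27 × √(105/2) = 0.27 × 7.246 = 1.956.
z_β = 1.956 − 1.282 = 0.674.
Power = Φ(0.674) = 0.750.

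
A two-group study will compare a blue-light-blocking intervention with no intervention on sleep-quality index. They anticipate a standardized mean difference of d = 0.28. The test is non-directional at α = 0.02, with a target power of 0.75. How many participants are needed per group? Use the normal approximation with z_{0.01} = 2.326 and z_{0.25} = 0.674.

For two independent groups with equal n: n = 2·((z_{α/2} + z_β) / d)².
z_{α/2} + z_β = 2.326 + 0.674 = 3.000.
n = 2 × (3.000 / 0.28)² = 2 × 10.714² = 2 × 114.80 = 229.6.
Round up to the next whole participant.

n = 230 per group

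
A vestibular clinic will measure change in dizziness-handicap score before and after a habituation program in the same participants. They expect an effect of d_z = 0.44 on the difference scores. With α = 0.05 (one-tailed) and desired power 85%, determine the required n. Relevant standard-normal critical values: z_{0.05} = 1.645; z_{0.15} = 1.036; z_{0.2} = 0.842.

n = 38 pairs

For a paired (one-sample on differences) test: n = ((z_{α} + z_β) / d)².
z_{α} + z_β = 1.645 + 1.036 = 2.681.
n = (2.681 / 0.44)² = 6.093² = 37.13.
Round up.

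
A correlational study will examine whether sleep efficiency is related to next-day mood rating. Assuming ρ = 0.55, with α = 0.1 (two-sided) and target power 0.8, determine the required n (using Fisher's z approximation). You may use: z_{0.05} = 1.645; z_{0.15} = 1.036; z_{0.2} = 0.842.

Fisher's z: C = ½·ln((1+r)/(1−r)) = ½·ln(3.4444) = 0.6184.
n = ((z_{α/2} + z_β)/C)² + 3.
(1.645 + 0.842) / 0.6184 = 2.487 / 0.6184 = 4.022.
n = 4.022² + 3 = 16.17 + 3 = 19.2.
Round up.

n = 20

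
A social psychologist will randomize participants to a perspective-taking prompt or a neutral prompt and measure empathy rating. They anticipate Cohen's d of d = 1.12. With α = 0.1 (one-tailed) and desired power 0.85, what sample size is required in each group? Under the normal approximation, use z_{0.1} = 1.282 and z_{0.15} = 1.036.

n = 9 per group

For two independent groups with equal n: n = 2·((z_{α} + z_β) / d)².
z_{α} + z_β = 1.282 + 1.036 = 2.318.
n = 2 × (2.318 / 1.12)² = 2 × 2.070² = 2 × 4.28 = 8.6.
Round up to the next whole participant.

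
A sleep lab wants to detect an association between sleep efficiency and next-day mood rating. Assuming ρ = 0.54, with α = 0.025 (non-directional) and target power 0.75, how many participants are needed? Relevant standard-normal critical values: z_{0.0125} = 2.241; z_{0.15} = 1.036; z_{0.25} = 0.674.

n = 27

Fisher's z: C = ½·ln((1+r)/(1−r)) = ½·ln(3.3478) = 0.6042.
n = ((z_{α/2} + z_β)/C)² + 3.
(2.241 + 0.674) / 0.6042 = 2.915 / 0.6042 = 4.825.
n = 4.825² + 3 = 23.28 + 3 = 26.3.
Round up.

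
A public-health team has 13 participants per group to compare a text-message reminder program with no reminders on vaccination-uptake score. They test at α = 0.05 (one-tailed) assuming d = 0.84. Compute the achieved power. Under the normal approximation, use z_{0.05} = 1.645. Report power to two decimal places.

power ≈ 0.69

For two equal groups, power = Φ(d·√(n/2) − z_{α}).
d·√(n/2) = 0.84 × √(13/2) = 0.84 × 2.550 = 2.142.
z_β = 2.142 − 1.645 = 0.497.
Power = Φ(0.497) = 0.690.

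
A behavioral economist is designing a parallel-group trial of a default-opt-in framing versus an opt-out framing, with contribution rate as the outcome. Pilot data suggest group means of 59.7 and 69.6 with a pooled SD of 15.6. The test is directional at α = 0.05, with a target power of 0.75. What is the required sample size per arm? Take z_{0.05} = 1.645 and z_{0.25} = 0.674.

n = 27 per group

Cohen's d = |M₁ − M₂| / SD_pooled = |59.7 − 69.6| / 15.6 = 9.9 / 15.6 = 0.635.
For two independent groups with equal n: n = 2·((z_{α} + z_β) / d)².
z_{α} + z_β = 1.645 + 0.674 = 2.319.
n = 2 × (2.319 / 0.635)² = 2 × 3.652² = 2 × 13.34 = 26.7.
Round up to the next whole participant.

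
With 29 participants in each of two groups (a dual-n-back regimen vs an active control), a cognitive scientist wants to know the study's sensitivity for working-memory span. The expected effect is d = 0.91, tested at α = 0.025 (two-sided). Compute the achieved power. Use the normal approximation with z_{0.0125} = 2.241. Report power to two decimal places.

power ≈ 0.89

For two equal groups, power = Φ(d·√(n/2) − z_{α/2}).
d·√(n/2) = 0.91 × √(29/2) = 0.91 × 3.808 = 3.465.
z_β = 3.465 − 2.241 = 1.224.
Power = Φ(1.224) = 0.890.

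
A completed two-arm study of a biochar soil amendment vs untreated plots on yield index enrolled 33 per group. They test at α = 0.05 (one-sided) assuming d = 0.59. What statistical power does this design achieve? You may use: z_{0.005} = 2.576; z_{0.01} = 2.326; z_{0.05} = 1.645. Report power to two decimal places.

power ≈ 0.77

For two equal groups, power = Φ(d·√(n/2) − z_{α}).
d·√(n/2) = 0.59 × √(33/2) = 0.59 × 4.062 = 2.397.
z_β = 2.397 − 1.645 = 0.752.
Power = Φ(0.752) = 0.774.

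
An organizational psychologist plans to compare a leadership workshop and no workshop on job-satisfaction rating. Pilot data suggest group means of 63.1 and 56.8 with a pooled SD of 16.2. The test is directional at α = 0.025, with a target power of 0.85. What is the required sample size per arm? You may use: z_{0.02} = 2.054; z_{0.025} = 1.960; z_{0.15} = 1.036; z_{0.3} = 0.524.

n = 119 per group

Cohen's d = |M₁ − M₂| / SD_pooled = |63.1 − 56.8| / 16.2 = 6.3 / 16.2 = 0.389.
For two independent groups with equal n: n = 2·((z_{α} + z_β) / d)².
z_{α} + z_β = 1.960 + 1.036 = 2.996.
n = 2 × (2.996 / 0.389)² = 2 × 7.702² = 2 × 59.32 = 118.6.
Round up to the next whole participant.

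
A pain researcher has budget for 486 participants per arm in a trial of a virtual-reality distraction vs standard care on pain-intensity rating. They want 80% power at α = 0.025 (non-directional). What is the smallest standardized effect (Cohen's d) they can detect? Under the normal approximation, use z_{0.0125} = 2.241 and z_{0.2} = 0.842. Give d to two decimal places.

d_min ≈ 0.20

For two independent groups of n = 486 each: d_min = (z_{α/2} + z_β)·√(2/n).
z-sum = 2.241 + 0.842 = 3.083.
d_min = 3.083 × √(2/486) = 3.083 × 0.0642 = 0.198.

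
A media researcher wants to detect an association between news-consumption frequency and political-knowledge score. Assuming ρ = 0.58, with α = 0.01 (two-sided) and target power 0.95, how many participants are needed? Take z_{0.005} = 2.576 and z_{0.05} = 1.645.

n = 44

Fisher's z: C = ½·ln((1+r)/(1−r)) = ½·ln(3.7619) = 0.6625.
n = ((z_{α/2} + z_β)/C)² + 3.
(2.576 + 1.645) / 0.6625 = 4.221 / 0.6625 = 6.371.
n = 6.371² + 3 = 40.59 + 3 = 43.6.
Round up.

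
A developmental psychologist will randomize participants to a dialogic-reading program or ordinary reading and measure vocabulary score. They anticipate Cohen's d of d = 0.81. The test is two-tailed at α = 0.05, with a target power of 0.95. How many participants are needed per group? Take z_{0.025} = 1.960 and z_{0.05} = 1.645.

For two independent groups with equal n: n = 2·((z_{α/2} + z_β) / d)².
z_{α/2} + z_β = 1.960 + 1.645 = 3.605.
n = 2 × (3.605 / 0.81)² = 2 × 4.451² = 2 × 19.81 = 39.6.
Round up to the next whole participant.

n = 40 per group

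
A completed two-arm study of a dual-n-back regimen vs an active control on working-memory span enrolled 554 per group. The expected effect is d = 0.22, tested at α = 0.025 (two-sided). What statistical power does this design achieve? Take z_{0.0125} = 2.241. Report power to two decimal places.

For two equal groups, power = Φ(d·√(n/2) − z_{α/2}).
d·√(n/2) = 0.22 × √(554/2) = 0.22 × 16.643 = 3.662.
z_β = 3.662 − 2.241 = 1.421.
Power = Φ(1.421) = 0.922.

power ≈ 0.92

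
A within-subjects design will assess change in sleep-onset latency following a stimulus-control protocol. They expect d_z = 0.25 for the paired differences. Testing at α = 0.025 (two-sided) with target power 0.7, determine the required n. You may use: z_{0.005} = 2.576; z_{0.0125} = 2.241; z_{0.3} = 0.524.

n = 123 pairs

For a paired (one-sample on differences) test: n = ((z_{α/2} + z_β) / d)².
z_{α/2} + z_β = 2.241 + 0.524 = 2.765.
n = (2.765 / 0.25)² = 11.060² = 122.32.
Round up.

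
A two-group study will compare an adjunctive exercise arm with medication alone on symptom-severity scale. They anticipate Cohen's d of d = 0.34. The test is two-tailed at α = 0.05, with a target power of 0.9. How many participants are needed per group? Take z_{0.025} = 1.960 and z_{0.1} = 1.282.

For two independent groups with equal n: n = 2·((z_{α/2} + z_β) / d)².
z_{α/2} + z_β = 1.960 + 1.282 = 3.242.
n = 2 × (3.242 / 0.34)² = 2 × 9.535² = 2 × 90.92 = 181.8.
Round up to the next whole participant.

n = 182 per group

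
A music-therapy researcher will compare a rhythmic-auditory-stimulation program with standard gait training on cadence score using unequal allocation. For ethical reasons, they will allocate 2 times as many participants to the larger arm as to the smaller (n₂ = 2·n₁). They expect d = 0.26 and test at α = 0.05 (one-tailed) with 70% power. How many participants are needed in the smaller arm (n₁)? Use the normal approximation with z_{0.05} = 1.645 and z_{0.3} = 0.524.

n₁ = 105

With allocation ratio k = n₂/n₁ = 2, Var(x̄₁−x̄₂) = σ²(1/n₁ + 1/(k·n₁)) = σ²·(k+1)/(k·n₁).
So n₁ = (1 + 1/k)·((z_{α} + z_β)/d)² = 1.500 × (2.169/0.26)².
n₁ = 1.500 × 69.59 = 104.4.
Round up: n₁ = 105, giving n₂ = 2 × 105 = 210.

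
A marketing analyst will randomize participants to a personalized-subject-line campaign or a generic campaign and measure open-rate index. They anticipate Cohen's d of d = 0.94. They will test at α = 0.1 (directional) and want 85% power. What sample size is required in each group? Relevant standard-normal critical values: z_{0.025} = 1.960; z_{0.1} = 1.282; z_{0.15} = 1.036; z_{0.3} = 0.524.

n = 13 per group

For two independent groups with equal n: n = 2·((z_{α} + z_β) / d)².
z_{α} + z_β = 1.282 + 1.036 = 2.318.
n = 2 × (2.318 / 0.94)² = 2 × 2.466² = 2 × 6.08 = 12.2.
Round up to the next whole participant.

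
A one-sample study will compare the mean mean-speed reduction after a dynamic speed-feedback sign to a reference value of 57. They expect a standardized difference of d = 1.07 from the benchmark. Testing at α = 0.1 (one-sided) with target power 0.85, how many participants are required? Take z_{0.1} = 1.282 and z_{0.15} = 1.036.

n = 5

For a one-sample test: n = ((z_{α} + z_β) / d)².
z_{α} + z_β = 1.282 + 1.036 = 2.318.
n = (2.318 / 1.07)² = 2.166² = 4.69.
Round up.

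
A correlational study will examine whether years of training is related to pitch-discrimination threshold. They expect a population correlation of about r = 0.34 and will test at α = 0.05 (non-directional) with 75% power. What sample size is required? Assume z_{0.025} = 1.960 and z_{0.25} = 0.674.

n = 59

Fisher's z: C = ½·ln((1+r)/(1−r)) = ½·ln(2.0303) = 0.3541.
n = ((z_{α/2} + z_β)/C)² + 3.
(1.960 + 0.674) / 0.3541 = 2.634 / 0.3541 = 7.439.
n = 7.439² + 3 = 55.33 + 3 = 58.3.
Round up.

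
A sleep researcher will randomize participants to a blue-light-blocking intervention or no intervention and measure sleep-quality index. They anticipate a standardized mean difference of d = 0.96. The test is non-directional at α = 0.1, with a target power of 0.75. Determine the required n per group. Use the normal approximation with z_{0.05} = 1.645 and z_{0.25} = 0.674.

For two independent groups with equal n: n = 2·((z_{α/2} + z_β) / d)².
z_{α/2} + z_β = 1.645 + 0.674 = 2.319.
n = 2 × (2.319 / 0.96)² = 2 × 2.416² = 2 × 5.84 = 11.7.
Round up to the next whole participant.

n = 12 per group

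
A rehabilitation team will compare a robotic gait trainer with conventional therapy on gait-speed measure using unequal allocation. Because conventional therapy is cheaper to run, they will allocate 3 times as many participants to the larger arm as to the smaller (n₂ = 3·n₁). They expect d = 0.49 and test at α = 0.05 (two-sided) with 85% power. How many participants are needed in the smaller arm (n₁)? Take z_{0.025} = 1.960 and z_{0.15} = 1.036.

n₁ = 50

With allocation ratio k = n₂/n₁ = 3, Var(x̄₁−x̄₂) = σ²(1/n₁ + 1/(k·n₁)) = σ²·(k+1)/(k·n₁).
So n₁ = (1 + 1/k)·((z_{α/2} + z_β)/d)² = 1.333 × (2.996/0.49)².
n₁ = 1.333 × 37.38 = 49.8.
Round up: n₁ = 50, giving n₂ = 3 × 50 = 150.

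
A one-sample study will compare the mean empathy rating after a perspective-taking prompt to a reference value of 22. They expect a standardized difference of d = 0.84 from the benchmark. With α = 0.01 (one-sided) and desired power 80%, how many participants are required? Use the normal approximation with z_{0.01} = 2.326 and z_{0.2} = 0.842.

For a one-sample test: n = ((z_{α} + z_β) / d)².
z_{α} + z_β = 2.326 + 0.842 = 3.168.
n = (3.168 / 0.84)² = 3.771² = 14.22.
Round up.

n = 15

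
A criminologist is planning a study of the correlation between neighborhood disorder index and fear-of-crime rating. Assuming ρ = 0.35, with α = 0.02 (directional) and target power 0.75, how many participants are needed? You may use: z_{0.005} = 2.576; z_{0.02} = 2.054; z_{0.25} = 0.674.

Fisher's z: C = ½·ln((1+r)/(1−r)) = ½·ln(2.0769) = 0.3654.
n = ((z_{α} + z_β)/C)² + 3.
(2.054 + 0.674) / 0.3654 = 2.728 / 0.3654 = 7.466.
n = 7.466² + 3 = 55.74 + 3 = 58.7.
Round up.

n = 59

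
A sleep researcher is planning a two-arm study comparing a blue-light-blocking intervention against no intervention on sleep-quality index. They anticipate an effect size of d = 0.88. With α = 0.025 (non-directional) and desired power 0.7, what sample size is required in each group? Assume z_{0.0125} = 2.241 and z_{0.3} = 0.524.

n = 20 per group

For two independent groups with equal n: n = 2·((z_{α/2} + z_β) / d)².
z_{α/2} + z_β = 2.241 + 0.524 = 2.765.
n = 2 × (2.765 / 0.88)² = 2 × 3.142² = 2 × 9.87 = 19.7.
Round up to the next whole participant.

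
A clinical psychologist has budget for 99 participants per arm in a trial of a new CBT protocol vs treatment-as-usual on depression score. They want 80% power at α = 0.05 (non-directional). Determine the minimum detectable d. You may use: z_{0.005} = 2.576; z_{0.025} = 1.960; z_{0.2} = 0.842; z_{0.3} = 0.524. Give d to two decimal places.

d_min ≈ 0.40

For two independent groups of n = 99 each: d_min = (z_{α/2} + z_β)·√(2/n).
z-sum = 1.960 + 0.842 = 2.802.
d_min = 2.802 × √(2/99) = 2.802 × 0.1421 = 0.398.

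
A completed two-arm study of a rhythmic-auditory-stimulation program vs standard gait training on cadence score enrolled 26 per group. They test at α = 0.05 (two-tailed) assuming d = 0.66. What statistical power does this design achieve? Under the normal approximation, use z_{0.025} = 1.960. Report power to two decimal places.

power ≈ 0.66

For two equal groups, power = Φ(d·√(n/2) − z_{α/2}).
d·√(n/2) = 0.66 × √(26/2) = 0.66 × 3.606 = 2.380.
z_β = 2.380 − 1.960 = 0.420.
Power = Φ(0.420) = 0.663.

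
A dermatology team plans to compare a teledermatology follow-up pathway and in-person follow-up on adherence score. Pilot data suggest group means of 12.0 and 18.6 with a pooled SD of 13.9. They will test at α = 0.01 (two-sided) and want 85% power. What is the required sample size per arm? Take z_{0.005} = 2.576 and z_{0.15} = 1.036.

n = 116 per group

Cohen's d = |M₁ − M₂| / SD_pooled = |12.0 − 18.6| / 13.9 = 6.6 / 13.9 = 0.475.
For two independent groups with equal n: n = 2·((z_{α/2} + z_β) / d)².
z_{α/2} + z_β = 2.576 + 1.036 = 3.612.
n = 2 × (3.612 / 0.475)² = 2 × 7.604² = 2 × 57.82 = 115.6.
Round up to the next whole participant.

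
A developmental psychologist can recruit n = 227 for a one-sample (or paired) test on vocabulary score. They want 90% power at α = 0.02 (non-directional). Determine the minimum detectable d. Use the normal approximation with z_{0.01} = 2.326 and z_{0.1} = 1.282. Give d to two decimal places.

d_min ≈ 0.24

For a single sample (or paired design) of n = 227: d_min = (z_{α/2} + z_β)/√n.
z-sum = 2.326 + 1.282 = 3.608.
d_min = 3.608 / √227 = 3.608 / 15.067 = 0.239.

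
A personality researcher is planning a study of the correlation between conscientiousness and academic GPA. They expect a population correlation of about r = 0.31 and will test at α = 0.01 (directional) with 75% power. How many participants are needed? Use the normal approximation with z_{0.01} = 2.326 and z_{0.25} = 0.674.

n = 91

Fisher's z: C = ½·ln((1+r)/(1−r)) = ½·ln(1.8986) = 0.3205.
n = ((z_{α} + z_β)/C)² + 3.
(2.326 + 0.674) / 0.3205 = 3.000 / 0.3205 = 9.360.
n = 9.360² + 3 = 87.62 + 3 = 90.6.
Round up.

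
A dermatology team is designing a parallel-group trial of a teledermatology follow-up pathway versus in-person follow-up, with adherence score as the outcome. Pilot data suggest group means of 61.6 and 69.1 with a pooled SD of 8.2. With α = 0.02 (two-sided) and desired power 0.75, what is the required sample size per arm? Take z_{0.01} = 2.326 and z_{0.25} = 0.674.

Cohen's d = |M₁ − M₂| / SD_pooled = |61.6 − 69.1| / 8.2 = 7.5 / 8.2 = 0.915.
For two independent groups with equal n: n = 2·((z_{α/2} + z_β) / d)².
z_{α/2} + z_β = 2.326 + 0.674 = 3.000.
n = 2 × (3.000 / 0.915)² = 2 × 3.279² = 2 × 10.75 = 21.5.
Round up to the next whole participant.

n = 22 per group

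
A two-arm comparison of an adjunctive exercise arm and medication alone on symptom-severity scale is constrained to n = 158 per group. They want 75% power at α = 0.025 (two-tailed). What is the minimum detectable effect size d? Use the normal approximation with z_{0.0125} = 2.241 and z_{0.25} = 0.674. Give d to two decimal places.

For two independent groups of n = 158 each: d_min = (z_{α/2} + z_β)·√(2/n).
z-sum = 2.241 + 0.674 = 2.915.
d_min = 2.915 × √(2/158) = 2.915 × 0.1125 = 0.328.

d_min ≈ 0.33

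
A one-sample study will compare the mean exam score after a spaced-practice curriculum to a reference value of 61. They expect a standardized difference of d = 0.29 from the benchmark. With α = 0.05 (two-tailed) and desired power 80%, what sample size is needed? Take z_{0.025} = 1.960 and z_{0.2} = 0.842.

For a one-sample test: n = ((z_{α/2} + z_β) / d)².
z_{α/2} + z_β = 1.960 + 0.842 = 2.802.
n = (2.802 / 0.29)² = 9.662² = 93.36.
Round up.

n = 94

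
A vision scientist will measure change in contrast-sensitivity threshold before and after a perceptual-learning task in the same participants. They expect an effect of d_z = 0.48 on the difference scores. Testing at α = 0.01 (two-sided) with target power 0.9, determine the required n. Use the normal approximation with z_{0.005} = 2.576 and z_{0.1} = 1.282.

n = 65 pairs

For a paired (one-sample on differences) test: n = ((z_{α/2} + z_β) / d)².
z_{α/2} + z_β = 2.576 + 1.282 = 3.858.
n = (3.858 / 0.48)² = 8.037² = 64.60.
Round up.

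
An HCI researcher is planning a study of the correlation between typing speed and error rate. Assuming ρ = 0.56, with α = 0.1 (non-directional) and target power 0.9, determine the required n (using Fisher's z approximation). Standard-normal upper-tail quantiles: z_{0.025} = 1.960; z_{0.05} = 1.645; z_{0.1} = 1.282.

n = 25

Fisher's z: C = ½·ln((1+r)/(1−r)) = ½·ln(3.5455) = 0.6328.
n = ((z_{α/2} + z_β)/C)² + 3.
(1.645 + 1.282) / 0.6328 = 2.927 / 0.6328 = 4.625.
n = 4.625² + 3 = 21.40 + 3 = 24.4.
Round up.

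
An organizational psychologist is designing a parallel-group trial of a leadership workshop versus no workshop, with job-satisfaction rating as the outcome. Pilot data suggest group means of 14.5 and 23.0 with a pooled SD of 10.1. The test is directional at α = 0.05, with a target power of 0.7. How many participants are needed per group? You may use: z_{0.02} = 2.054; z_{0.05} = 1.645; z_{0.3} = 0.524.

Cohen's d = |M₁ − M₂| / SD_pooled = |14.5 − 23.0| / 10.1 = 8.5 / 10.1 = 0.842.
For two independent groups with equal n: n = 2·((z_{α} + z_β) / d)².
z_{α} + z_β = 1.645 + 0.524 = 2.169.
n = 2 × (2.169 / 0.842)² = 2 × 2.576² = 2 × 6.64 = 13.3.
Round up to the next whole participant.

n = 14 per group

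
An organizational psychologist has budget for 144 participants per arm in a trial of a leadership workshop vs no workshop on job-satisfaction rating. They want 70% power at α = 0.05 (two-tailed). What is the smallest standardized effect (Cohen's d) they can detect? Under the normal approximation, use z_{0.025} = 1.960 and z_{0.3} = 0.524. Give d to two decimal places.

For two independent groups of n = 144 each: d_min = (z_{α/2} + z_β)·√(2/n).
z-sum = 1.960 + 0.524 = 2.484.
d_min = 2.484 × √(2/144) = 2.484 × 0.1179 = 0.293.

d_min ≈ 0.29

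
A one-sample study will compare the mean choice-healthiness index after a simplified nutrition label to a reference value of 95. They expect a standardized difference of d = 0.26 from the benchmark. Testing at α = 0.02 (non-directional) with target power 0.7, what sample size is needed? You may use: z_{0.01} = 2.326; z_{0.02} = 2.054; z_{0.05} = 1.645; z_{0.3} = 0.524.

n = 121

For a one-sample test: n = ((z_{α/2} + z_β) / d)².
z_{α/2} + z_β = 2.326 + 0.524 = 2.850.
n = (2.850 / 0.26)² = 10.962² = 120.16.
Round up.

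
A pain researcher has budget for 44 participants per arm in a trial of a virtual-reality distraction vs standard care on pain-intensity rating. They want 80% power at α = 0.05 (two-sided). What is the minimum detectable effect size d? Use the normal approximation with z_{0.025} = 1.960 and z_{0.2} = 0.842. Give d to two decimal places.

d_min ≈ 0.60

For two independent groups of n = 44 each: d_min = (z_{α/2} + z_β)·√(2/n).
z-sum = 1.960 + 0.842 = 2.802.
d_min = 2.802 × √(2/44) = 2.802 × 0.2132 = 0.597.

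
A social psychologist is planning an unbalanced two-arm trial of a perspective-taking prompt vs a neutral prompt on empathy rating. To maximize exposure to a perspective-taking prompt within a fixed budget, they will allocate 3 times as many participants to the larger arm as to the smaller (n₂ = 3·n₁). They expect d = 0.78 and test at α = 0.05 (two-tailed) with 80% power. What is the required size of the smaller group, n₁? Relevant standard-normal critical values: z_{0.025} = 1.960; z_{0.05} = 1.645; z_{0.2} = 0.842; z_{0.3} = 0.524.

n₁ = 18

With allocation ratio k = n₂/n₁ = 3, Var(x̄₁−x̄₂) = σ²(1/n₁ + 1/(k·n₁)) = σ²·(k+1)/(k·n₁).
So n₁ = (1 + 1/k)·((z_{α/2} + z_β)/d)² = 1.333 × (2.802/0.78)².
n₁ = 1.333 × 12.90 = 17.2.
Round up: n₁ = 18, giving n₂ = 3 × 18 = 54.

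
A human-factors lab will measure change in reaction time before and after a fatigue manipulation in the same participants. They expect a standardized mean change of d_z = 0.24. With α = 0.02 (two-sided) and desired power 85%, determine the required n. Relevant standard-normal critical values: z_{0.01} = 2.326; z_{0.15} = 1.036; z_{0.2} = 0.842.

For a paired (one-sample on differences) test: n = ((z_{α/2} + z_β) / d)².
z_{α/2} + z_β = 2.326 + 1.036 = 3.362.
n = (3.362 / 0.24)² = 14.008² = 196.23.
Round up.

n = 197 pairs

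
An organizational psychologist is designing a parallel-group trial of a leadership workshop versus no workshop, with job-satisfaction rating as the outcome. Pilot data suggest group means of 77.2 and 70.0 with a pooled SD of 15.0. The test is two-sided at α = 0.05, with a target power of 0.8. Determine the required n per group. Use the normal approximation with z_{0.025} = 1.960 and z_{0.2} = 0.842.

Cohen's d = |M₁ − M₂| / SD_pooled = |77.2 − 70.0| / 15.0 = 7.2 / 15.0 = 0.480.
For two independent groups with equal n: n = 2·((z_{α/2} + z_β) / d)².
z_{α/2} + z_β = 1.960 + 0.842 = 2.802.
n = 2 × (2.802 / 0.480)² = 2 × 5.838² = 2 × 34.08 = 68.2.
Round up to the next whole participant.

n = 69 per group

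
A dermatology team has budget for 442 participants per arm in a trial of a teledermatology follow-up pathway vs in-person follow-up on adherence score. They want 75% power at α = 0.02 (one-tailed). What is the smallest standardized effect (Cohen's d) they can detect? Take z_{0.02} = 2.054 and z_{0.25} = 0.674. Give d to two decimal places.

d_min ≈ 0.18

For two independent groups of n = 442 each: d_min = (z_{α} + z_β)·√(2/n).
z-sum = 2.054 + 0.674 = 2.728.
d_min = 2.728 × √(2/442) = 2.728 × 0.0673 = 0.184.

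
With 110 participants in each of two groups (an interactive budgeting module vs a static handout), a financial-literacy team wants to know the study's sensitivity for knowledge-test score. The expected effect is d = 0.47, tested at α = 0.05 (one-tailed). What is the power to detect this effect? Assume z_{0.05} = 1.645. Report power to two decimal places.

For two equal groups, power = Φ(d·√(n/2) − z_{α}).
d·√(n/2) = 0.47 × √(110/2) = 0.47 × 7.416 = 3.486.
z_β = 3.486 − 1.645 = 1.841.
Power = Φ(1.841) = 0.967.

power ≈ 0.97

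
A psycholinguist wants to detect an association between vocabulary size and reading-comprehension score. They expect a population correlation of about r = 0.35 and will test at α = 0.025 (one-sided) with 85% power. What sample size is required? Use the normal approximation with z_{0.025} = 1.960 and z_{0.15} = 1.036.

Fisher's z: C = ½·ln((1+r)/(1−r)) = ½·ln(2.0769) = 0.3654.
n = ((z_{α} + z_β)/C)² + 3.
(1.960 + 1.036) / 0.3654 = 2.996 / 0.3654 = 8.199.
n = 8.199² + 3 = 67.23 + 3 = 70.2.
Round up.

n = 71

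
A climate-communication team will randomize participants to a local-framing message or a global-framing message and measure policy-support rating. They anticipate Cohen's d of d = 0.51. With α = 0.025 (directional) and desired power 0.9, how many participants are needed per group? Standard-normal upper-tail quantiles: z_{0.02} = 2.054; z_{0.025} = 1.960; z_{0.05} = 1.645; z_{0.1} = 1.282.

For two independent groups with equal n: n = 2·((z_{α} + z_β) / d)².
z_{α} + z_β = 1.960 + 1.282 = 3.242.
n = 2 × (3.242 / 0.51)² = 2 × 6.357² = 2 × 40.41 = 80.8.
Round up to the next whole participant.

n = 81 per group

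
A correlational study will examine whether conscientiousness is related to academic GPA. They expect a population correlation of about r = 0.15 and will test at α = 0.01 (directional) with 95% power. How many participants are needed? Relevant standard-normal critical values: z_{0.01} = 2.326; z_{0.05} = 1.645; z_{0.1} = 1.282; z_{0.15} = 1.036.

Fisher's z: C = ½·ln((1+r)/(1−r)) = ½·ln(1.3529) = 0.1511.
n = ((z_{α} + z_β)/C)² + 3.
(2.326 + 1.645) / 0.1511 = 3.971 / 0.1511 = 26.281.
n = 26.281² + 3 = 690.67 + 3 = 693.7.
Round up.

n = 694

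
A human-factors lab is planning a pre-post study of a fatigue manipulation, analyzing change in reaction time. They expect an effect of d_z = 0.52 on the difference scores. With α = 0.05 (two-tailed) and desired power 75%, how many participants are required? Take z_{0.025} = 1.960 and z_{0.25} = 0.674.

For a paired (one-sample on differences) test: n = ((z_{α/2} + z_β) / d)².
z_{α/2} + z_β = 1.960 + 0.674 = 2.634.
n = (2.634 / 0.52)² = 5.065² = 25.66.
Round up.

n = 26 pairs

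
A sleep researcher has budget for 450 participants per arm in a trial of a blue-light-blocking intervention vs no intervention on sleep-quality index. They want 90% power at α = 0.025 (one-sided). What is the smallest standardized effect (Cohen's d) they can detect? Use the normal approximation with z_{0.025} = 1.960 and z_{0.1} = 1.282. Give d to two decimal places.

For two independent groups of n = 450 each: d_min = (z_{α} + z_β)·√(2/n).
z-sum = 1.960 + 1.282 = 3.242.
d_min = 3.242 × √(2/450) = 3.242 × 0.0667 = 0.216.

d_min ≈ 0.22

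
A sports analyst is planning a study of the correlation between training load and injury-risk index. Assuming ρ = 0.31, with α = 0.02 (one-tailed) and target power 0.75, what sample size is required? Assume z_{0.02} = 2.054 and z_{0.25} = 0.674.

Fisher's z: C = ½·ln((1+r)/(1−r)) = ½·ln(1.8986) = 0.3205.
n = ((z_{α} + z_β)/C)² + 3.
(2.054 + 0.674) / 0.3205 = 2.728 / 0.3205 = 8.512.
n = 8.512² + 3 = 72.45 + 3 = 75.4.
Round up.

n = 76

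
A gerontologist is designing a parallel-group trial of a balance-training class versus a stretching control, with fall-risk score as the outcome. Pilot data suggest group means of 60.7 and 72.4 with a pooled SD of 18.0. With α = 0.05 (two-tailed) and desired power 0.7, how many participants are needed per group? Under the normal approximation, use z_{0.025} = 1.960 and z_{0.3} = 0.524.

Cohen's d = |M₁ − M₂| / SD_pooled = |60.7 − 72.4| / 18.0 = 11.7 / 18.0 = 0.650.
For two independent groups with equal n: n = 2·((z_{α/2} + z_β) / d)².
z_{α/2} + z_β = 1.960 + 0.524 = 2.484.
n = 2 × (2.484 / 0.650)² = 2 × 3.822² = 2 × 14.60 = 29.2.
Round up to the next whole participant.

n = 30 per group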